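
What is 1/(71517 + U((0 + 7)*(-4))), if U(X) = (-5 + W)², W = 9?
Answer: 1/71533 ≈ 1.3980e-5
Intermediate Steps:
U(X) = 16 (U(X) = (-5 + 9)² = 4² = 16)
1/(71517 + U((0 + 7)*(-4))) = 1/(71517 + 16) = 1/71533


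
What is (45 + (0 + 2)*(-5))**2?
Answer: 1225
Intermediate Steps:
(45 + (0 + 2)*(-5))**2 = (45 + 2*(-5))**2 = (45 - 10)**2 = 35**2 = 1225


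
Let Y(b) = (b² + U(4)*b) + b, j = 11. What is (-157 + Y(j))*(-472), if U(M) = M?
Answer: -8968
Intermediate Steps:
Y(b) = b² + 5*b (Y(b) = (b² + 4*b) + b = b² + 5*b)
(-157 + Y(j))*(-472) = (-157 + 11*(5 + 11))*(-472) = (-157 + 11*16)*(-472) = (-157 + 176)*(-472) = 19*(-472) = -8968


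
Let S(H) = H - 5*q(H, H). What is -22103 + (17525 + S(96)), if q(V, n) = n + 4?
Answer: -4982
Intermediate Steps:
q(V, n) = 4 + n
S(H) = -20 - 4*H (S(H) = H - 5*(4 + H) = H + (-20 - 5*H) = -20 - 4*H)
-22103 + (17525 + S(96)) = -22103 + (17525 + (-20 - 4*96)) = -22103 + (17525 + (-20 - 384)) = -22103 + (17525 - 404) = -22103 + 17121 = -4982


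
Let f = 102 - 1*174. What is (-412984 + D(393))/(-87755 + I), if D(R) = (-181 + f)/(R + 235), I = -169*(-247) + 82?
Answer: 51870841/5768808 ≈ 8.9916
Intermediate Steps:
f = -72 (f = 102 - 174 = -72)
I = 41825 (I = 41743 + 82 = 41825)
D(R) = -253/(235 + R) (D(R) = (-181 - 72)/(R + 235) = -253/(235 + R))
(-412984 + D(393))/(-87755 + I) = (-412984 - 253/(235 + 393))/(-87755 + 41825) = (-412984 - 253/628)/(-45930) = (-412984 - 253*1/628)*(-1/45930) = (-412984 - 253/628)*(-1/45930) = -259354205/628*(-1/45930) = 51870841/5768808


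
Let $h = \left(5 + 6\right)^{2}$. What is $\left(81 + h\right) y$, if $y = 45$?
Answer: $9090$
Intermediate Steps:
$h = 121$ ($h = 11^{2} = 121$)
$\left(81 + h\right) y = \left(81 + 121\right) 45 = 202 \cdot 45 = 9090$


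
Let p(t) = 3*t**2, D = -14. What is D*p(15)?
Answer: -9450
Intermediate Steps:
D*p(15) = -42*15**2 = -42*225 = -14*675 = -9450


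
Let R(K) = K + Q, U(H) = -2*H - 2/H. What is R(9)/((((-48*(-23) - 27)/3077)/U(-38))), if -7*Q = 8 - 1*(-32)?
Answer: 102264095/143241 ≈ 713.93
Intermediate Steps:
Q = -40/7 (Q = -(8 - 1*(-32))/7 = -(8 + 32)/7 = -⅐*40 = -40/7 ≈ -5.7143)
R(K) = -40/7 + K (R(K) = K - 40/7 = -40/7 + K)
R(9)/((((-48*(-23) - 27)/3077)/U(-38))) = (-40/7 + 9)/((((-48*(-23) - 27)/3077)/(-2*(-38) - 2/(-38)))) = 23/(7*((((1104 - 27)*(1/3077))/(76 - 2*(-1/38))))) = 23/(7*(((1077*(1/3077))/(76 + 1/19)))) = 23/(7*((1077/(3077*(1445/19))))) = 23/(7*(((1077/3077)*(19/1445)))) = 23/(7*(20463/4446265)) = (23/7)*(4446265/20463) = 102264095/143241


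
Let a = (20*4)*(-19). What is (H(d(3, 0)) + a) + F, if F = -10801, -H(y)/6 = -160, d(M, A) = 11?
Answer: -11361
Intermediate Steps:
H(y) = 960 (H(y) = -6*(-160) = 960)
a = -1520 (a = 80*(-19) = -1520)
(H(d(3, 0)) + a) + F = (960 - 1520) - 10801 = -560 - 10801 = -11361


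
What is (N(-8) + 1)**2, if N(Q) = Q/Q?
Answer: 4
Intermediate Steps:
N(Q) = 1
(N(-8) + 1)**2 = (1 + 1)**2 = 2**2 = 4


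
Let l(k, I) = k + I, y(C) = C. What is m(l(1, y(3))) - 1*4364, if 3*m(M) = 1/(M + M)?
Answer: -104735/24 ≈ -4364.0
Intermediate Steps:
l(k, I) = I + k
m(M) = 1/(6*M) (m(M) = 1/(3*(M + M)) = 1/(3*((2*M))) = (1/(2*M))/3 = 1/(6*M))
m(l(1, y(3))) - 1*4364 = 1/(6*(3 + 1)) - 1*4364 = (⅙)/4 - 4364 = (⅙)*(¼) - 4364 = 1/24 - 4364 = -104735/24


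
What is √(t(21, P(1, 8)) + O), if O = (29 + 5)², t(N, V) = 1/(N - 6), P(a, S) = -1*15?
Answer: √260115/15 ≈ 34.001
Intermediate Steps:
P(a, S) = -15
t(N, V) = 1/(-6 + N)
O = 1156 (O = 34² = 1156)
√(t(21, P(1, 8)) + O) = √(1/(-6 + 21) + 1156) = √(1/15 + 1156) = √(17341/15) = √260115/15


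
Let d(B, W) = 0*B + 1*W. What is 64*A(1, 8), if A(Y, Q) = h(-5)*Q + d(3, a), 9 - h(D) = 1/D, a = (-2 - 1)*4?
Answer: 19712/5 ≈ 3942.4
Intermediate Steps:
a = -12 (a = -3*4 = -12)
d(B, W) = W (d(B, W) = 0 + W = W)
h(D) = 9 - 1/D
A(Y, Q) = -12 + 46*Q/5 (A(Y, Q) = (9 - 1/(-5))*Q - 12 = (9 - 1*(-1/5))*Q - 12 = (9 + 1/5)*Q - 12 = 46*Q/5 - 12 = -12 + 46*Q/5)
64*A(1, 8) = 64*(-12 + (46/5)*8) = 64*(-12 + 368/5) = 64*(308/5) = 19712/5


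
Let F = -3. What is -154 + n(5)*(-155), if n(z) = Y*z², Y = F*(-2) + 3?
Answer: -35029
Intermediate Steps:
Y = 9 (Y = -3*(-2) + 3 = 6 + 3 = 9)
n(z) = 9*z²
-154 + n(5)*(-155) = -154 + (9*5²)*(-155) = -154 + (9*25)*(-155) = -154 + 225*(-155) = -154 - 34875 = -35029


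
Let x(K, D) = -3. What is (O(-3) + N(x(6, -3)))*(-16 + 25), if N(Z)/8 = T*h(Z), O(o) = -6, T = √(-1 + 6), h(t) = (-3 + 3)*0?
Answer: -54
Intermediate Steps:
h(t) = 0 (h(t) = 0*0 = 0)
T = √5 ≈ 2.2361
N(Z) = 0 (N(Z) = 8*(√5*0) = 8*0 = 0)
(O(-3) + N(x(6, -3)))*(-16 + 25) = (-6 + 0)*(-16 + 25) = -6*9 = -54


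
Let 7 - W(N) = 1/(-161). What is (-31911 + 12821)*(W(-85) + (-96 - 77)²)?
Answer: -4000348510/7 ≈ -5.7148e+8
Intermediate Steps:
W(N) = 1128/161 (W(N) = 7 - 1/(-161) = 7 - 1*(-1/161) = 7 + 1/161 = 1128/161)
(-31911 + 12821)*(W(-85) + (-96 - 77)²) = (-31911 + 12821)*(1128/161 + (-96 - 77)²) = -19090*(1128/161 + (-173)²) = -19090*(1128/161 + 29929) = -19090*4819697/161 = -4000348510/7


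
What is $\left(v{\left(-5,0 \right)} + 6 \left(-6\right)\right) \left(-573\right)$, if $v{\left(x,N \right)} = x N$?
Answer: $20628$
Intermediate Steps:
$v{\left(x,N \right)} = N x$
$\left(v{\left(-5,0 \right)} + 6 \left(-6\right)\right) \left(-573\right) = \left(0 \left(-5\right) + 6 \left(-6\right)\right) \left(-573\right) = \left(0 - 36\right) \left(-573\right) = \left(-36\right) \left(-573\right) = 20628$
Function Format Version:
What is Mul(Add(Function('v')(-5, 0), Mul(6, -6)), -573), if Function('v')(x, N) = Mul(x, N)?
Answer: 20628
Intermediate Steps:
Function('v')(x, N) = Mul(N, x)
Mul(Add(Function('v')(-5, 0), Mul(6, -6)), -573) = Mul(Add(Mul(0, -5), Mul(6, -6)), -573) = Mul(Add(0, -36), -573) = Mul(-36, -573) = 20628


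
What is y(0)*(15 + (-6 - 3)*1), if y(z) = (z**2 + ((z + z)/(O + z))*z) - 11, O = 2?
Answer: -66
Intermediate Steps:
y(z) = -11 + z**2 + 2*z**2/(2 + z) (y(z) = (z**2 + ((z + z)/(2 + z))*z) - 11 = (z**2 + ((2*z)/(2 + z))*z) - 11 = (z**2 + (2*z/(2 + z))*z) - 11 = (z**2 + 2*z**2/(2 + z)) - 11 = -11 + z**2 + 2*z**2/(2 + z))
y(0)*(15 + (-6 - 3)*1) = ((-22 + 0**3 - 11*0 + 4*0**2)/(2 + 0))*(15 + (-6 - 3)*1) = ((-22 + 0 + 0 + 4*0)/2)*(15 - 9*1) = ((-22 + 0 + 0 + 0)/2)*(15 - 9) = ((1/2)*(-22))*6 = -11*6 = -66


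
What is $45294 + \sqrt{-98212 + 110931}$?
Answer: $45294 + \sqrt{12719} \approx 45407.0$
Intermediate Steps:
$45294 + \sqrt{-98212 + 110931} = 45294 + \sqrt{12719}$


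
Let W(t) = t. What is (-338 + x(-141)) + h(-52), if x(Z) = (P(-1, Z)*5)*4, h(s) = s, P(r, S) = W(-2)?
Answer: -430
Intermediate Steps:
P(r, S) = -2
x(Z) = -40 (x(Z) = -2*5*4 = -10*4 = -40)
(-338 + x(-141)) + h(-52) = (-338 - 40) - 52 = -378 - 52 = -430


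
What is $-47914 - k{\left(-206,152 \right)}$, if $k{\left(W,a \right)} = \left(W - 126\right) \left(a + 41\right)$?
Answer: $16162$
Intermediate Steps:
$k{\left(W,a \right)} = \left(-126 + W\right) \left(41 + a\right)$
$-47914 - k{\left(-206,152 \right)} = -47914 - \left(-5166 - 19152 + 41 \left(-206\right) - 31312\right) = -47914 - \left(-5166 - 19152 - 8446 - 31312\right) = -47914 - -64076 = -47914 + 64076 = 16162$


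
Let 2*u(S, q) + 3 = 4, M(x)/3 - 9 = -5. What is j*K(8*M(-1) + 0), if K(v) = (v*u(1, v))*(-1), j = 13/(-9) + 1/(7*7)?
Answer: 10048/147 ≈ 68.354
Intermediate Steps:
M(x) = 12 (M(x) = 27 + 3*(-5) = 27 - 15 = 12)
u(S, q) = 1/2 (u(S, q) = -3/2 + (1/2)*4 = -3/2 + 2 = 1/2)
j = -628/441 (j = 13*(-1/9) + (1/7)*(1/7) = -13/9 + 1/49 = -628/441 ≈ -1.4240)
K(v) = -v/2 (K(v) = (v*(1/2))*(-1) = (v/2)*(-1) = -v/2)
j*K(8*M(-1) + 0) = -(-314)*(8*12 + 0)/441 = -(-314)*(96 + 0)/441 = -(-314)*96/441 = -628/441*(-48) = 10048/147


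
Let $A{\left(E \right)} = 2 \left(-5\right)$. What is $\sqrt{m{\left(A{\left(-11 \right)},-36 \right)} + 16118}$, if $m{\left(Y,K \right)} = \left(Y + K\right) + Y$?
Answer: $\sqrt{16062} \approx 126.74$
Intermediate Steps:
$A{\left(E \right)} = -10$
$m{\left(Y,K \right)} = K + 2 Y$ ($m{\left(Y,K \right)} = \left(K + Y\right) + Y = K + 2 Y$)
$\sqrt{m{\left(A{\left(-11 \right)},-36 \right)} + 16118} = \sqrt{\left(-36 + 2 \left(-10\right)\right) + 16118} = \sqrt{\left(-36 - 20\right) + 16118} = \sqrt{-56 + 16118} = \sqrt{16062}$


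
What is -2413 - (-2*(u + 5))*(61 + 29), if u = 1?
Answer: -1333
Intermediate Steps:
-2413 - (-2*(u + 5))*(61 + 29) = -2413 - (-2*(1 + 5))*(61 + 29) = -2413 - (-2*6)*90 = -2413 - (-12)*90 = -2413 - 1*(-1080) = -2413 + 1080 = -1333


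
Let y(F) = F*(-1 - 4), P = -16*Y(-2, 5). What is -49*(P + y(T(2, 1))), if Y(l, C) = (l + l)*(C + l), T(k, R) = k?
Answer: -8918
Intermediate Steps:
Y(l, C) = 2*l*(C + l) (Y(l, C) = (2*l)*(C + l) = 2*l*(C + l))
P = 192 (P = -32*(-2)*(5 - 2) = -32*(-2)*3 = -16*(-12) = 192)
y(F) = -5*F (y(F) = F*(-5) = -5*F)
-49*(P + y(T(2, 1))) = -49*(192 - 5*2) = -49*(192 - 10) = -49*182 = -8918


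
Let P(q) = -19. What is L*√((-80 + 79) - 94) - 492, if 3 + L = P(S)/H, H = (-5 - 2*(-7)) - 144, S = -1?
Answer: -492 - 386*I*√95/135 ≈ -492.0 - 27.869*I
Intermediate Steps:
H = -135 (H = (-5 + 14) - 144 = 9 - 144 = -135)
L = -386/135 (L = -3 - 19/(-135) = -3 - 19*(-1/135) = -3 + 19/135 = -386/135 ≈ -2.8593)
L*√((-80 + 79) - 94) - 492 = -386*√((-80 + 79) - 94)/135 - 492 = -386*√(-1 - 94)/135 - 492 = -386*I*√95/135 - 492 = -492 - 386*I*√95/135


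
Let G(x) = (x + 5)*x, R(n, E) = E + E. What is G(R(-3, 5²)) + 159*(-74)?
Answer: -9016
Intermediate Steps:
R(n, E) = 2*E
G(x) = x*(5 + x) (G(x) = (5 + x)*x = x*(5 + x))
G(R(-3, 5²)) + 159*(-74) = (2*5²)*(5 + 2*5²) + 159*(-74) = (2*25)*(5 + 2*25) - 11766 = 50*(5 + 50) - 11766 = 50*55 - 11766 = 2750 - 11766 = -9016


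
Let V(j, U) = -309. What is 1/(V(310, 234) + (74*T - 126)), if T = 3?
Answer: -1/213 ≈ -0.0046948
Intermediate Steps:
1/(V(310, 234) + (74*T - 126)) = 1/(-309 + (74*3 - 126)) = 1/(-309 + (222 - 126)) = 1/(-309 + 96) = 1/(-213) = -1/213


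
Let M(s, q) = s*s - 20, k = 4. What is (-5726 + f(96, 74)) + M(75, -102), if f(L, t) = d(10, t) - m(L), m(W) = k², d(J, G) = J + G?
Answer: -53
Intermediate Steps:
d(J, G) = G + J
m(W) = 16 (m(W) = 4² = 16)
M(s, q) = -20 + s² (M(s, q) = s² - 20 = -20 + s²)
f(L, t) = -6 + t (f(L, t) = (t + 10) - 1*16 = (10 + t) - 16 = -6 + t)
(-5726 + f(96, 74)) + M(75, -102) = (-5726 + (-6 + 74)) + (-20 + 75²) = (-5726 + 68) + (-20 + 5625) = -5658 + 5605 = -53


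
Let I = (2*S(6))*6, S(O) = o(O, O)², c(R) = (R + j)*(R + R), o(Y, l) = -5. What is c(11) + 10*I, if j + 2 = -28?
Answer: 2582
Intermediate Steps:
j = -30 (j = -2 - 28 = -30)
c(R) = 2*R*(-30 + R) (c(R) = (R - 30)*(R + R) = (-30 + R)*(2*R) = 2*R*(-30 + R))
S(O) = 25 (S(O) = (-5)² = 25)
I = 300 (I = (2*25)*6 = 50*6 = 300)
c(11) + 10*I = 2*11*(-30 + 11) + 10*300 = 2*11*(-19) + 3000 = -418 + 3000 = 2582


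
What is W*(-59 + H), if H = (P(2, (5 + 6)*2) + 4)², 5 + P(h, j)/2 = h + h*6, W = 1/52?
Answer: 425/52 ≈ 8.1731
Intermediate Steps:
W = 1/52 ≈ 0.019231
P(h, j) = -10 + 14*h (P(h, j) = -10 + 2*(h + h*6) = -10 + 2*(h + 6*h) = -10 + 2*(7*h) = -10 + 14*h)
H = 484 (H = ((-10 + 14*2) + 4)² = ((-10 + 28) + 4)² = (18 + 4)² = 22² = 484)
W*(-59 + H) = (-59 + 484)/52 = (1/52)*425 = 425/52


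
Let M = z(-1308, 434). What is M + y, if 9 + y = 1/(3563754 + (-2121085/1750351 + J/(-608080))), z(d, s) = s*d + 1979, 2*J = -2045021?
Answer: -390138370963641205685942/689653511855773401 ≈ -5.6570e+5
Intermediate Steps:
J = -2045021/2 (J = (½)*(-2045021) = -2045021/2 ≈ -1.0225e+6)
z(d, s) = 1979 + d*s (z(d, s) = d*s + 1979 = 1979 + d*s)
M = -565693 (M = 1979 - 1308*434 = 1979 - 567672 = -565693)
y = -6206881413183154049/689653511855773401 (y = -9 + 1/(3563754 + (-2121085/1750351 - 2045021/2/(-608080))) = -9 + 1/(3563754 + (-2121085*1/1750351 - 2045021/2*(-1/608080))) = -9 + 1/(3563754 + (-2121085/1750351 + 185911/110560)) = -9 + 1/(3563754 + 90902347161/193518806560) = -9 + 1/(689653511855773401/193518806560) = -9 + 193518806560/689653511855773401 = -6206881413183154049/689653511855773401 ≈ -9.0000)
M + y = -565693 - 6206881413183154049/689653511855773401 = -390138370963641205685942/689653511855773401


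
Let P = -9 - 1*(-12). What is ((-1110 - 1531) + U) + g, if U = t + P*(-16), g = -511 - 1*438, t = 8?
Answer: -3630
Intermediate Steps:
P = 3 (P = -9 + 12 = 3)
g = -949 (g = -511 - 438 = -949)
U = -40 (U = 8 + 3*(-16) = 8 - 48 = -40)
((-1110 - 1531) + U) + g = ((-1110 - 1531) - 40) - 949 = (-2641 - 40) - 949 = -2681 - 949 = -3630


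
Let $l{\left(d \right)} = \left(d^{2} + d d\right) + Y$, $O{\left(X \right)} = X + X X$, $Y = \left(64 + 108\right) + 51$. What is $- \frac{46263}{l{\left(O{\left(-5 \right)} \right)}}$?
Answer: $- \frac{15421}{341} \approx -45.223$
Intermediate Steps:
$Y = 223$ ($Y = 172 + 51 = 223$)
$O{\left(X \right)} = X + X^{2}$
$l{\left(d \right)} = 223 + 2 d^{2}$ ($l{\left(d \right)} = \left(d^{2} + d d\right) + 223 = \left(d^{2} + d^{2}\right) + 223 = 2 d^{2} + 223 = 223 + 2 d^{2}$)
$- \frac{46263}{l{\left(O{\left(-5 \right)} \right)}} = - \frac{46263}{223 + 2 \left(- 5 \left(1 - 5\right)\right)^{2}} = - \frac{46263}{223 + 2 \left(\left(-5\right) \left(-4\right)\right)^{2}} = - \frac{46263}{223 + 2 \cdot 20^{2}} = - \frac{46263}{223 + 2 \cdot 400} = - \frac{46263}{223 + 800} = - \frac{46263}{1023} = \left(-46263\right) \frac{1}{1023} = - \frac{15421}{341}$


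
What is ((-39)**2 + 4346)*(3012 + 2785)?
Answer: 34010999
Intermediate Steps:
((-39)**2 + 4346)*(3012 + 2785) = (1521 + 4346)*5797 = 5867*5797 = 34010999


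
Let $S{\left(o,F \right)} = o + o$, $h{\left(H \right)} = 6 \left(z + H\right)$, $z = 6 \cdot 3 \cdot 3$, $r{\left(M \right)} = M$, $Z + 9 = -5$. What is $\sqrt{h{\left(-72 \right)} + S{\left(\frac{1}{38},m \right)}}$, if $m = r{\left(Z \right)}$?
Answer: $\frac{i \sqrt{38969}}{19} \approx 10.39 i$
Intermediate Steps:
$Z = -14$ ($Z = -9 - 5 = -14$)
$z = 54$ ($z = 18 \cdot 3 = 54$)
$m = -14$
$h{\left(H \right)} = 324 + 6 H$ ($h{\left(H \right)} = 6 \left(54 + H\right) = 324 + 6 H$)
$S{\left(o,F \right)} = 2 o$
$\sqrt{h{\left(-72 \right)} + S{\left(\frac{1}{38},m \right)}} = \sqrt{\left(324 + 6 \left(-72\right)\right) + \frac{2}{38}} = \sqrt{\left(324 - 432\right) + 2 \cdot \frac{1}{38}} = \sqrt{-108 + \frac{1}{19}} = \sqrt{- \frac{2051}{19}} = \frac{i \sqrt{38969}}{19}$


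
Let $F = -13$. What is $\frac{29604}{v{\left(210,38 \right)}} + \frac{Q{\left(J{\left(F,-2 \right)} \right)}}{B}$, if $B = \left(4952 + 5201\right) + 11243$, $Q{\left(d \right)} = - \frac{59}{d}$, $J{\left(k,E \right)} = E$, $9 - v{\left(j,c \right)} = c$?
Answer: $- \frac{1266812657}{1240968} \approx -1020.8$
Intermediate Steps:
$v{\left(j,c \right)} = 9 - c$
$B = 21396$ ($B = 10153 + 11243 = 21396$)
$\frac{29604}{v{\left(210,38 \right)}} + \frac{Q{\left(J{\left(F,-2 \right)} \right)}}{B} = \frac{29604}{9 - 38} + \frac{\left(-59\right) \frac{1}{-2}}{21396} = \frac{29604}{9 - 38} + \left(-59\right) \left(- \frac{1}{2}\right) \frac{1}{21396} = \frac{29604}{-29} + \frac{59}{2} \cdot \frac{1}{21396} = 29604 \left(- \frac{1}{29}\right) + \frac{59}{42792} = - \frac{29604}{29} + \frac{59}{42792} = - \frac{1266812657}{1240968}$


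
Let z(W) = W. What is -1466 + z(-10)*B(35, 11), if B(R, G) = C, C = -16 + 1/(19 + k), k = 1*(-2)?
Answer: -22212/17 ≈ -1306.6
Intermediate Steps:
k = -2
C = -271/17 (C = -16 + 1/(19 - 2) = -16 + 1/17 = -271/17 ≈ -15.941)
B(R, G) = -271/17
-1466 + z(-10)*B(35, 11) = -1466 - 10*(-271/17) = -1466 + 2710/17 = -22212/17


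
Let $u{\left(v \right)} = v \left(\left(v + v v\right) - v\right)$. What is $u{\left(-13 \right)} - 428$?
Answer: $-2625$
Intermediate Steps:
$u{\left(v \right)} = v^{3}$ ($u{\left(v \right)} = v \left(\left(v + v^{2}\right) - v\right) = v v^{2} = v^{3}$)
$u{\left(-13 \right)} - 428 = \left(-13\right)^{3} - 428 = -2197 - 428 = -2625$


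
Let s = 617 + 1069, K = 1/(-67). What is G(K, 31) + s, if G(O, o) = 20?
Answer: 1706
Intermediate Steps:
K = -1/67 ≈ -0.014925
s = 1686
G(K, 31) + s = 20 + 1686 = 1706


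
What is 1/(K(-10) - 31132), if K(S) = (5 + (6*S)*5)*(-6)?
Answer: -1/29362 ≈ -3.4058e-5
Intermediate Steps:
K(S) = -30 - 180*S (K(S) = (5 + 30*S)*(-6) = -30 - 180*S)
1/(K(-10) - 31132) = 1/((-30 - 180*(-10)) - 31132) = 1/((-30 + 1800) - 31132) = 1/(1770 - 31132) = 1/(-29362) = -1/29362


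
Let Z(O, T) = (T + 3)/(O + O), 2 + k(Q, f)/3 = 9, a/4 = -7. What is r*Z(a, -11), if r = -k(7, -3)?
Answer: -3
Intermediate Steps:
a = -28 (a = 4*(-7) = -28)
k(Q, f) = 21 (k(Q, f) = -6 + 3*9 = -6 + 27 = 21)
Z(O, T) = (3 + T)/(2*O) (Z(O, T) = (3 + T)/((2*O)) = (3 + T)*(1/(2*O)) = (3 + T)/(2*O))
r = -21 (r = -1*21 = -21)
r*Z(a, -11) = -21*(3 - 11)/(2*(-28)) = -21*(-1)*(-8)/(2*28) = -21*1/7 = -3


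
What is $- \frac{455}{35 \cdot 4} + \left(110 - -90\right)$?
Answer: $\frac{787}{4} \approx 196.75$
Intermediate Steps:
$- \frac{455}{35 \cdot 4} + \left(110 - -90\right) = - \frac{455}{140} + \left(110 + 90\right) = \left(-455\right) \frac{1}{140} + 200 = - \frac{13}{4} + 200 = \frac{787}{4}$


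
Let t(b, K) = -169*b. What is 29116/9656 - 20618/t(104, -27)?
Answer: 262881/62764 ≈ 4.1884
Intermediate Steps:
29116/9656 - 20618/t(104, -27) = 29116/9656 - 20618/((-169*104)) = 29116*(1/9656) - 20618/(-17576) = 7279/2414 - 20618*(-1/17576) = 7279/2414 + 61/52 = 262881/62764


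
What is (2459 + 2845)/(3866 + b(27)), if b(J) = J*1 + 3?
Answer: 663/487 ≈ 1.3614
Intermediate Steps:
b(J) = 3 + J (b(J) = J + 3 = 3 + J)
(2459 + 2845)/(3866 + b(27)) = (2459 + 2845)/(3866 + (3 + 27)) = 5304/(3866 + 30) = 5304/3896 = 5304*(1/3896) = 663/487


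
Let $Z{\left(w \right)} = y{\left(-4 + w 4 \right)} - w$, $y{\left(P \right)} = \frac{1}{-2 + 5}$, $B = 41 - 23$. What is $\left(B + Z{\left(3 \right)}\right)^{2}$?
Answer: $\frac{2116}{9} \approx 235.11$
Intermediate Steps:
$B = 18$ ($B = 41 - 23 = 18$)
$y{\left(P \right)} = \frac{1}{3}$
$Z{\left(w \right)} = \frac{1}{3} - w$
$\left(B + Z{\left(3 \right)}\right)^{2} = \left(18 + \left(\frac{1}{3} - 3\right)\right)^{2} = \left(18 - \frac{8}{3}\right)^{2} = \left(\frac{46}{3}\right)^{2} = \frac{2116}{9}$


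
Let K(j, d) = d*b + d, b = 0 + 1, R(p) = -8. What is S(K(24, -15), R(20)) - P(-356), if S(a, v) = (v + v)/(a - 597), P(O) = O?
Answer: 223228/627 ≈ 356.03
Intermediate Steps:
b = 1
K(j, d) = 2*d (K(j, d) = d*1 + d = d + d = 2*d)
S(a, v) = 2*v/(-597 + a) (S(a, v) = (2*v)/(-597 + a) = 2*v/(-597 + a))
S(K(24, -15), R(20)) - P(-356) = 2*(-8)/(-597 + 2*(-15)) - 1*(-356) = 2*(-8)/(-597 - 30) + 356 = 2*(-8)/(-627) + 356 = 2*(-8)*(-1/627) + 356 = 16/627 + 356 = 223228/627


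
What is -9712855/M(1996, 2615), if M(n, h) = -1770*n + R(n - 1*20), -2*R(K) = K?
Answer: 9712855/3533908 ≈ 2.7485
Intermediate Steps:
R(K) = -K/2
M(n, h) = 10 - 3541*n/2 (M(n, h) = -1770*n - (n - 1*20)/2 = -1770*n - (n - 20)/2 = -1770*n - (-20 + n)/2 = -1770*n + (10 - n/2) = 10 - 3541*n/2)
-9712855/M(1996, 2615) = -9712855/(10 - 3541/2*1996) = -9712855/(10 - 3533918) = -9712855/(-3533908) = -9712855*(-1/3533908) = 9712855/3533908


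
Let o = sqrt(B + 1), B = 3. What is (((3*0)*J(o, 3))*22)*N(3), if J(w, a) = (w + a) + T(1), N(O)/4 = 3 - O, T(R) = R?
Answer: 0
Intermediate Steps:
o = 2 (o = sqrt(3 + 1) = sqrt(4) = 2)
N(O) = 12 - 4*O (N(O) = 4*(3 - O) = 12 - 4*O)
J(w, a) = 1 + a + w (J(w, a) = (w + a) + 1 = (a + w) + 1 = 1 + a + w)
(((3*0)*J(o, 3))*22)*N(3) = (((3*0)*(1 + 3 + 2))*22)*(12 - 4*3) = ((0*6)*22)*(12 - 12) = (0*22)*0 = 0*0 = 0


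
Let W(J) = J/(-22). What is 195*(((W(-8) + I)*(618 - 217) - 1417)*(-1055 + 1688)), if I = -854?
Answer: -466704895995/11 ≈ -4.2428e+10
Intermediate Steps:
W(J) = -J/22 (W(J) = J*(-1/22) = -J/22)
195*(((W(-8) + I)*(618 - 217) - 1417)*(-1055 + 1688)) = 195*(((-1/22*(-8) - 854)*(618 - 217) - 1417)*(-1055 + 1688)) = 195*(((4/11 - 854)*401 - 1417)*633) = 195*((-9390/11*401 - 1417)*633) = 195*((-3765390/11 - 1417)*633) = 195*(-3780977/11*633) = 195*(-2393358441/11) = -466704895995/11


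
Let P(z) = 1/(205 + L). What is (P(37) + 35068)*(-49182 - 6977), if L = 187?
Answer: -771998510463/392 ≈ -1.9694e+9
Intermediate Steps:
P(z) = 1/392 (P(z) = 1/(205 + 187) = 1/392)
(P(37) + 35068)*(-49182 - 6977) = (1/392 + 35068)*(-49182 - 6977) = (13746657/392)*(-56159) = -771998510463/392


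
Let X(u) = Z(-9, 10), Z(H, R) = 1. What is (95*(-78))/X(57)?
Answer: -7410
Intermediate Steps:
X(u) = 1
(95*(-78))/X(57) = (95*(-78))/1 = -7410*1 = -7410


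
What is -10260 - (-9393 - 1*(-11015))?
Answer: -11882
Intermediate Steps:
-10260 - (-9393 - 1*(-11015)) = -10260 - (-9393 + 11015) = -10260 - 1*1622 = -10260 - 1622 = -11882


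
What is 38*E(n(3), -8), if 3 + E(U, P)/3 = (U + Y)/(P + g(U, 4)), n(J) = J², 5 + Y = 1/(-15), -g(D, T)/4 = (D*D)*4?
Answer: -1116041/3260 ≈ -342.34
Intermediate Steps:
g(D, T) = -16*D² (g(D, T) = -4*D*D*4 = -4*D²*4 = -16*D²)
Y = -76/15 (Y = -5 + 1/(-15) = -5 - 1/15 = -76/15 ≈ -5.0667)
E(U, P) = -9 + 3*(-76/15 + U)/(P - 16*U²) (E(U, P) = -9 + 3*((U - 76/15)/(P - 16*U²)) = -9 + 3*((-76/15 + U)/(P - 16*U²)) = -9 + 3*(-76/15 + U)/(P - 16*U²))
38*E(n(3), -8) = 38*((-76 - 45*(-8) + 15*3² + 720*(3²)²)/(5*(-8 - 16*(3²)²))) = 38*((-76 + 360 + 15*9 + 720*9²)/(5*(-8 - 16*9²))) = 38*((-76 + 360 + 135 + 720*81)/(5*(-8 - 16*81))) = 38*((-76 + 360 + 135 + 58320)/(5*(-8 - 1296))) = 38*((⅕)*58739/(-1304)) = 38*((⅕)*(-1/1304)*58739) = 38*(-58739/6520) = -1116041/3260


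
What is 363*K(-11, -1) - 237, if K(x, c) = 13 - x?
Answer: 8475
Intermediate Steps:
363*K(-11, -1) - 237 = 363*(13 - 1*(-11)) - 237 = 363*(13 + 11) - 237 = 363*24 - 237 = 8712 - 237 = 8475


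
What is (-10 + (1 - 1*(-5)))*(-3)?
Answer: 12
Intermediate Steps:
(-10 + (1 - 1*(-5)))*(-3) = (-10 + (1 + 5))*(-3) = (-10 + 6)*(-3) = -4*(-3) = 12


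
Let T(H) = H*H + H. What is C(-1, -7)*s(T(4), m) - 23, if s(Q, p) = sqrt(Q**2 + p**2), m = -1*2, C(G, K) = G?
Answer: -23 - 2*sqrt(101) ≈ -43.100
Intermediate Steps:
T(H) = H + H**2 (T(H) = H**2 + H = H + H**2)
m = -2
C(-1, -7)*s(T(4), m) - 23 = -sqrt((4*(1 + 4))**2 + (-2)**2) - 23 = -sqrt((4*5)**2 + 4) - 23 = -sqrt(20**2 + 4) - 23 = -sqrt(400 + 4) - 23 = -sqrt(404) - 23 = -2*sqrt(101) - 23 = -23 - 2*sqrt(101)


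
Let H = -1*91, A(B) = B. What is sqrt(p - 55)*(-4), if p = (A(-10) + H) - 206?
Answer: -4*I*sqrt(362) ≈ -76.105*I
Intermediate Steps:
H = -91
p = -307 (p = (-10 - 91) - 206 = -101 - 206 = -307)
sqrt(p - 55)*(-4) = sqrt(-307 - 55)*(-4) = sqrt(-362)*(-4) = (I*sqrt(362))*(-4) = -4*I*sqrt(362)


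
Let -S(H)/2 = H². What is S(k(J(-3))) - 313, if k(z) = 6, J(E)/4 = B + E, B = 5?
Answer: -385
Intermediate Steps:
J(E) = 20 + 4*E (J(E) = 4*(5 + E) = 20 + 4*E)
S(H) = -2*H²
S(k(J(-3))) - 313 = -2*6² - 313 = -2*36 - 313 = -72 - 313 = -385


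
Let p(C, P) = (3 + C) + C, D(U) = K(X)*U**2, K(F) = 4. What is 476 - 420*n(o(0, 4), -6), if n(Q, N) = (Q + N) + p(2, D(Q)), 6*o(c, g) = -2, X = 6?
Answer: 196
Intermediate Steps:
o(c, g) = -1/3 (o(c, g) = (1/6)*(-2) = -1/3)
D(U) = 4*U**2
p(C, P) = 3 + 2*C
n(Q, N) = 7 + N + Q (n(Q, N) = (Q + N) + (3 + 2*2) = (N + Q) + (3 + 4) = (N + Q) + 7 = 7 + N + Q)
476 - 420*n(o(0, 4), -6) = 476 - 420*(7 - 6 - 1/3) = 476 - 420*2/3 = 476 - 280 = 196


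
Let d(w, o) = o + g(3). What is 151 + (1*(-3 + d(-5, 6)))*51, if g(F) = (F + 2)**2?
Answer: 1579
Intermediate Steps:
g(F) = (2 + F)**2
d(w, o) = 25 + o (d(w, o) = o + (2 + 3)**2 = o + 5**2 = o + 25 = 25 + o)
151 + (1*(-3 + d(-5, 6)))*51 = 151 + (1*(-3 + (25 + 6)))*51 = 151 + (1*(-3 + 31))*51 = 151 + (1*28)*51 = 151 + 28*51 = 151 + 1428 = 1579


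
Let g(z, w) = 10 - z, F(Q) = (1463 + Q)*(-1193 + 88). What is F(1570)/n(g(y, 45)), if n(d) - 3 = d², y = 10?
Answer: -1117155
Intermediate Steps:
F(Q) = -1616615 - 1105*Q (F(Q) = (1463 + Q)*(-1105) = -1616615 - 1105*Q)
n(d) = 3 + d²
F(1570)/n(g(y, 45)) = (-1616615 - 1105*1570)/(3 + (10 - 1*10)²) = (-1616615 - 1734850)/(3 + (10 - 10)²) = -3351465/(3 + 0²) = -3351465/(3 + 0) = -3351465/3 = -3351465*⅓ = -1117155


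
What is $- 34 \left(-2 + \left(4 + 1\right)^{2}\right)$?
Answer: $-782$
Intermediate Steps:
$- 34 \left(-2 + \left(4 + 1\right)^{2}\right) = - 34 \left(-2 + 5^{2}\right) = - 34 \left(-2 + 25\right) = \left(-34\right) 23 = -782$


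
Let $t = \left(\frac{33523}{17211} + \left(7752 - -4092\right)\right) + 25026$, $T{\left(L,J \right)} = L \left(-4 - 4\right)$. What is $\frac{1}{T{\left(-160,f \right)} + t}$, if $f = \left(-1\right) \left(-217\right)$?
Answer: $\frac{17211}{656633173} \approx 2.6211 \cdot 10^{-5}$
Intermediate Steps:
$f = 217$
$T{\left(L,J \right)} = - 8 L$ ($T{\left(L,J \right)} = L \left(-8\right) = - 8 L$)
$t = \frac{634603093}{17211}$ ($t = \left(33523 \cdot \frac{1}{17211} + \left(7752 + 4092\right)\right) + 25026 = \left(\frac{33523}{17211} + 11844\right) + 25026 = \frac{203880607}{17211} + 25026 = \frac{634603093}{17211} \approx 36872.0$)
$\frac{1}{T{\left(-160,f \right)} + t} = \frac{1}{\left(-8\right) \left(-160\right) + \frac{634603093}{17211}} = \frac{1}{1280 + \frac{634603093}{17211}} = \frac{1}{\frac{656633173}{17211}} = \frac{17211}{656633173}$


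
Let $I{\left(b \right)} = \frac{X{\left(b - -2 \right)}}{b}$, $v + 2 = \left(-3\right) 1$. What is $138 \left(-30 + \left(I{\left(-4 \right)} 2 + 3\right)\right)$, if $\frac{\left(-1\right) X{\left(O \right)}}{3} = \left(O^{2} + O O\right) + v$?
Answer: $-3105$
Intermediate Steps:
$v = -5$ ($v = -2 - 3 = -5$)
$X{\left(O \right)} = 15 - 6 O^{2}$ ($X{\left(O \right)} = - 3 \left(\left(O^{2} + O O\right) - 5\right) = - 3 \left(\left(O^{2} + O^{2}\right) - 5\right) = - 3 \left(2 O^{2} - 5\right) = - 3 \left(-5 + 2 O^{2}\right) = 15 - 6 O^{2}$)
$I{\left(b \right)} = \frac{15 - 6 \left(2 + b\right)^{2}}{b}$ ($I{\left(b \right)} = \frac{15 - 6 \left(b - -2\right)^{2}}{b} = \frac{15 - 6 \left(b + 2\right)^{2}}{b} = \frac{15 - 6 \left(2 + b\right)^{2}}{b}$)
$138 \left(-30 + \left(I{\left(-4 \right)} 2 + 3\right)\right) = 138 \left(-30 + \left(\frac{3 \left(5 - 2 \left(2 - 4\right)^{2}\right)}{-4} \cdot 2 + 3\right)\right) = 138 \left(-30 + \left(3 \left(- \frac{1}{4}\right) \left(5 - 2 \left(-2\right)^{2}\right) 2 + 3\right)\right) = 138 \left(-30 + \left(3 \left(- \frac{1}{4}\right) \left(5 - 8\right) 2 + 3\right)\right) = 138 \left(-30 + \left(3 \left(- \frac{1}{4}\right) \left(-3\right) 2 + 3\right)\right) = 138 \left(-30 + \left(\frac{9}{4} \cdot 2 + 3\right)\right) = 138 \left(-30 + \left(\frac{9}{2} + 3\right)\right) = 138 \left(-30 + \frac{15}{2}\right) = 138 \left(- \frac{45}{2}\right) = -3105$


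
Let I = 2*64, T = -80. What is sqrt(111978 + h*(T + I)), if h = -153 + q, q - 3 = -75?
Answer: 3*sqrt(11242) ≈ 318.08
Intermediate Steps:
q = -72 (q = 3 - 75 = -72)
I = 128
h = -225 (h = -153 - 72 = -225)
sqrt(111978 + h*(T + I)) = sqrt(111978 - 225*(-80 + 128)) = sqrt(111978 - 225*48) = sqrt(111978 - 10800) = sqrt(101178) = 3*sqrt(11242)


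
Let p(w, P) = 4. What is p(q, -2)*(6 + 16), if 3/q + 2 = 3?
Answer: 88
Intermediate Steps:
q = 3 (q = 3/(-2 + 3) = 3/1 = 3*1 = 3)
p(q, -2)*(6 + 16) = 4*(6 + 16) = 4*22 = 88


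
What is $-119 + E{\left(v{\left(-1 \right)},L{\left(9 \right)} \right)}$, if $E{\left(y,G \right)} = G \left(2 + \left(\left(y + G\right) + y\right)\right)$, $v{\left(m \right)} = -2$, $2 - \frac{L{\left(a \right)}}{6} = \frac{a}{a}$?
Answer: $-95$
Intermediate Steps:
$L{\left(a \right)} = 6$ ($L{\left(a \right)} = 12 - 6 \frac{a}{a} = 12 - 6 = 6$)
$E{\left(y,G \right)} = G \left(2 + G + 2 y\right)$ ($E{\left(y,G \right)} = G \left(2 + \left(\left(G + y\right) + y\right)\right) = G \left(2 + \left(G + 2 y\right)\right) = G \left(2 + G + 2 y\right)$)
$-119 + E{\left(v{\left(-1 \right)},L{\left(9 \right)} \right)} = -119 + 6 \left(2 + 6 + 2 \left(-2\right)\right) = -119 + 6 \left(2 + 6 - 4\right) = -119 + 6 \cdot 4 = -119 + 24 = -95$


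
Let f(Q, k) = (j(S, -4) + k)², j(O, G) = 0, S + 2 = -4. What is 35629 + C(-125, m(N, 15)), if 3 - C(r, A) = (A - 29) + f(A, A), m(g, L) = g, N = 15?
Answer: 35421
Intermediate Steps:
S = -6 (S = -2 - 4 = -6)
f(Q, k) = k² (f(Q, k) = (0 + k)² = k²)
C(r, A) = 32 - A - A² (C(r, A) = 3 - ((A - 29) + A²) = 3 - ((-29 + A) + A²) = 3 - (-29 + A + A²) = 3 + (29 - A - A²) = 32 - A - A²)
35629 + C(-125, m(N, 15)) = 35629 + (32 - 1*15 - 1*15²) = 35629 + (32 - 15 - 1*225) = 35629 + (32 - 15 - 225) = 35629 - 208 = 35421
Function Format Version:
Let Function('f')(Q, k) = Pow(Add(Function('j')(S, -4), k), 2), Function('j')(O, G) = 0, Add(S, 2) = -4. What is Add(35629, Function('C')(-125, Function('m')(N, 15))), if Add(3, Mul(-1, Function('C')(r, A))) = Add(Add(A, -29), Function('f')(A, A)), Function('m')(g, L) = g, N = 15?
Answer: 35421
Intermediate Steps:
S = -6 (S = Add(-2, -4) = -6)
Function('f')(Q, k) = Pow(k, 2) (Function('f')(Q, k) = Pow(Add(0, k), 2) = Pow(k, 2))
Function('C')(r, A) = Add(32, Mul(-1, A), Mul(-1, Pow(A, 2))) (Function('C')(r, A) = Add(3, Mul(-1, Add(Add(A, -29), Pow(A, 2)))) = Add(3, Mul(-1, Add(Add(-29, A), Pow(A, 2)))) = Add(3, Mul(-1, Add(-29, A, Pow(A, 2)))) = Add(3, Add(29, Mul(-1, A), Mul(-1, Pow(A, 2)))) = Add(32, Mul(-1, A), Mul(-1, Pow(A, 2))))
Add(35629, Function('C')(-125, Function('m')(N, 15))) = Add(35629, Add(32, Mul(-1, 15), Mul(-1, Pow(15, 2)))) = Add(35629, Add(32, -15, Mul(-1, 225))) = Add(35629, Add(32, -15, -225)) = Add(35629, -208) = 35421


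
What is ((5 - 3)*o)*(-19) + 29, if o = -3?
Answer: 143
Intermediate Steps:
((5 - 3)*o)*(-19) + 29 = ((5 - 3)*(-3))*(-19) + 29 = (2*(-3))*(-19) + 29 = -6*(-19) + 29 = 114 + 29 = 143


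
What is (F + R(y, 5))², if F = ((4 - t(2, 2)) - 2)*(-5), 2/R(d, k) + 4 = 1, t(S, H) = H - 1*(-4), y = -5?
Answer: 3364/9 ≈ 373.78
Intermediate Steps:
t(S, H) = 4 + H (t(S, H) = H + 4 = 4 + H)
R(d, k) = -⅔ (R(d, k) = 2/(-4 + 1) = 2/(-3) = 2*(-⅓) = -⅔)
F = 20 (F = ((4 - (4 + 2)) - 2)*(-5) = ((4 - 1*6) - 2)*(-5) = ((4 - 6) - 2)*(-5) = (-2 - 2)*(-5) = -4*(-5) = 20)
(F + R(y, 5))² = (20 - ⅔)² = (58/3)² = 3364/9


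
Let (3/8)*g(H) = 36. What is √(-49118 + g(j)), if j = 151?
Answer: I*√49022 ≈ 221.41*I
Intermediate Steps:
g(H) = 96 (g(H) = (8/3)*36 = 96)
√(-49118 + g(j)) = √(-49118 + 96) = √(-49022) = I*√49022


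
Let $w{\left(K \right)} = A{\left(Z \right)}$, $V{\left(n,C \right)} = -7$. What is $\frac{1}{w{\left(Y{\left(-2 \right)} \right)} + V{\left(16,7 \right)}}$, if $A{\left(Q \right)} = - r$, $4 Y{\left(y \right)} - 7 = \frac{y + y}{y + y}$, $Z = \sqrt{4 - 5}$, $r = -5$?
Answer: $- \frac{1}{2} \approx -0.5$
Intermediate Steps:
$Z = i$ ($Z = \sqrt{-1} = i \approx 1.0 i$)
$Y{\left(y \right)} = 2$ ($Y{\left(y \right)} = \frac{7}{4} + \frac{\left(y + y\right) \frac{1}{y + y}}{4} = \frac{7}{4} + \frac{2 y \frac{1}{2 y}}{4} = \frac{7}{4} + \frac{1}{4} \cdot 1 = \frac{7}{4} + \frac{1}{4} = 2$)
$A{\left(Q \right)} = 5$ ($A{\left(Q \right)} = \left(-1\right) \left(-5\right) = 5$)
$w{\left(K \right)} = 5$
$\frac{1}{w{\left(Y{\left(-2 \right)} \right)} + V{\left(16,7 \right)}} = \frac{1}{5 - 7} = \frac{1}{-2} = - \frac{1}{2}$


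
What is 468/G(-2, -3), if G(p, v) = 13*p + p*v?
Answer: -117/5 ≈ -23.400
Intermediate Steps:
468/G(-2, -3) = 468/(-2*(13 - 3)) = 468/(-2*10) = 468/(-20) = -1/20*468 = -117/5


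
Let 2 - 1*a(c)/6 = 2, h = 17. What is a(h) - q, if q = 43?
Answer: -43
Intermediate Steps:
a(c) = 0 (a(c) = 12 - 6*2 = 12 - 12 = 0)
a(h) - q = 0 - 1*43 = 0 - 43 = -43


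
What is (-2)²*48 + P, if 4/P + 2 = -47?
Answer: 9404/49 ≈ 191.92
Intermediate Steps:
P = -4/49 (P = 4/(-2 - 47) = 4/(-49) = 4*(-1/49) = -4/49 ≈ -0.081633)
(-2)²*48 + P = (-2)²*48 - 4/49 = 4*48 - 4/49 = 192 - 4/49 = 9404/49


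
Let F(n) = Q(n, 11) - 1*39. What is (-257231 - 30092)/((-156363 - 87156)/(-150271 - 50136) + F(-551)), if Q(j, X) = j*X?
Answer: 57581540461/1222239181 ≈ 47.112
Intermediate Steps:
Q(j, X) = X*j
F(n) = -39 + 11*n (F(n) = 11*n - 1*39 = 11*n - 39 = -39 + 11*n)
(-257231 - 30092)/((-156363 - 87156)/(-150271 - 50136) + F(-551)) = (-257231 - 30092)/((-156363 - 87156)/(-150271 - 50136) + (-39 + 11*(-551))) = -287323/(-243519/(-200407) + (-39 - 6061)) = -287323/(-243519*(-1/200407) - 6100) = -287323/(243519/200407 - 6100) = -287323/(-1222239181/200407) = -287323*(-200407/1222239181) = 57581540461/1222239181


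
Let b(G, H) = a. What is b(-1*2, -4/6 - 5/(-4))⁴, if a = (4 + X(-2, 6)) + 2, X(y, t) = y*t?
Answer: 1296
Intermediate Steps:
X(y, t) = t*y
a = -6 (a = (4 + 6*(-2)) + 2 = (4 - 12) + 2 = -8 + 2 = -6)
b(G, H) = -6
b(-1*2, -4/6 - 5/(-4))⁴ = (-6)⁴ = 1296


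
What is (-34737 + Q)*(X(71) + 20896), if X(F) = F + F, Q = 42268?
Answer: 158437178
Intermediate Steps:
X(F) = 2*F
(-34737 + Q)*(X(71) + 20896) = (-34737 + 42268)*(2*71 + 20896) = 7531*(142 + 20896) = 7531*21038 = 158437178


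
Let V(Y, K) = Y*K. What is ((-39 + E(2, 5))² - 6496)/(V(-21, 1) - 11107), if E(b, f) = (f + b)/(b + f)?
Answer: 1263/2782 ≈ 0.45399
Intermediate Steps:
E(b, f) = 1 (E(b, f) = (b + f)/(b + f) = 1)
V(Y, K) = K*Y
((-39 + E(2, 5))² - 6496)/(V(-21, 1) - 11107) = ((-39 + 1)² - 6496)/(1*(-21) - 11107) = ((-38)² - 6496)/(-21 - 11107) = (1444 - 6496)/(-11128) = -5052*(-1/11128) = 1263/2782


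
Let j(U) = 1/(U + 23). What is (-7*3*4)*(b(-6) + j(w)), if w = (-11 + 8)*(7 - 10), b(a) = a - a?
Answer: -21/8 ≈ -2.6250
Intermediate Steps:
b(a) = 0
w = 9 (w = -3*(-3) = 9)
j(U) = 1/(23 + U)
(-7*3*4)*(b(-6) + j(w)) = (-7*3*4)*(0 + 1/(23 + 9)) = (-21*4)*(0 + 1/32) = -84*(0 + 1/32) = -84*1/32 = -21/8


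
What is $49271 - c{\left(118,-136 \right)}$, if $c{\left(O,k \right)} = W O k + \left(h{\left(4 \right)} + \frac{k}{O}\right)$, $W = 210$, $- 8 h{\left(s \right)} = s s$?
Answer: $\frac{201741895}{59} \approx 3.4194 \cdot 10^{6}$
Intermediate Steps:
$h{\left(s \right)} = - \frac{s^{2}}{8}$ ($h{\left(s \right)} = - \frac{s s}{8} = - \frac{s^{2}}{8}$)
$c{\left(O,k \right)} = -2 + \frac{k}{O} + 210 O k$ ($c{\left(O,k \right)} = 210 O k + \left(- \frac{4^{2}}{8} + \frac{k}{O}\right) = 210 O k + \left(\left(- \frac{1}{8}\right) 16 + \frac{k}{O}\right) = 210 O k - \left(2 - \frac{k}{O}\right) = -2 + \frac{k}{O} + 210 O k$)
$49271 - c{\left(118,-136 \right)} = 49271 - \left(-2 - \frac{136}{118} + 210 \cdot 118 \left(-136\right)\right) = 49271 - \left(-2 - \frac{68}{59} - 3370080\right) = 49271 - - \frac{198834906}{59} = 49271 + \frac{198834906}{59} = \frac{201741895}{59}$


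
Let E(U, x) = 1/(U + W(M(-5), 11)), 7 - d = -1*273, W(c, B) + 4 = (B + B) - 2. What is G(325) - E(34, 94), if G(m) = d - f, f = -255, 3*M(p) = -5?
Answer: 26749/50 ≈ 534.98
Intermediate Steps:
M(p) = -5/3 (M(p) = (⅓)*(-5) = -5/3)
W(c, B) = -6 + 2*B (W(c, B) = -4 + ((B + B) - 2) = -4 + (2*B - 2) = -4 + (-2 + 2*B) = -6 + 2*B)
d = 280 (d = 7 - (-1)*273 = 7 - 1*(-273) = 7 + 273 = 280)
E(U, x) = 1/(16 + U) (E(U, x) = 1/(U + (-6 + 2*11)) = 1/(U + (-6 + 22)) = 1/(U + 16) = 1/(16 + U))
G(m) = 535 (G(m) = 280 - 1*(-255) = 280 + 255 = 535)
G(325) - E(34, 94) = 535 - 1/(16 + 34) = 535 - 1/50 = 26749/50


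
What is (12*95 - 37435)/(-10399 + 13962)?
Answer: -5185/509 ≈ -10.187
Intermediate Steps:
(12*95 - 37435)/(-10399 + 13962) = (1140 - 37435)/3563 = -36295*1/3563 = -5185/509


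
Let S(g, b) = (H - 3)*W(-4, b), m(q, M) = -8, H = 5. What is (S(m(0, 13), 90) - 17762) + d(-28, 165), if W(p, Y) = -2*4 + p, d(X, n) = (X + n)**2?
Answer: 983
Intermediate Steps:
W(p, Y) = -8 + p
S(g, b) = -24 (S(g, b) = (5 - 3)*(-8 - 4) = 2*(-12) = -24)
(S(m(0, 13), 90) - 17762) + d(-28, 165) = (-24 - 17762) + (-28 + 165)**2 = -17786 + 137**2 = -17786 + 18769 = 983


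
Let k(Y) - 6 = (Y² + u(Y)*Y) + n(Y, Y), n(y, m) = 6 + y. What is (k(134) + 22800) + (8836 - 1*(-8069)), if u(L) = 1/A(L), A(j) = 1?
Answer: 57941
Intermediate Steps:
u(L) = 1 (u(L) = 1/1 = 1)
k(Y) = 12 + Y² + 2*Y (k(Y) = 6 + ((Y² + 1*Y) + (6 + Y)) = 6 + ((Y² + Y) + (6 + Y)) = 6 + ((Y + Y²) + (6 + Y)) = 6 + (6 + Y² + 2*Y) = 12 + Y² + 2*Y)
(k(134) + 22800) + (8836 - 1*(-8069)) = ((12 + 134² + 2*134) + 22800) + (8836 - 1*(-8069)) = ((12 + 17956 + 268) + 22800) + (8836 + 8069) = (18236 + 22800) + 16905 = 41036 + 16905 = 57941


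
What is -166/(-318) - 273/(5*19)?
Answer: -35522/15105 ≈ -2.3517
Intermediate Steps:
-166/(-318) - 273/(5*19) = -166*(-1/318) - 273/95 = 83/159 - 273*1/95 = 83/159 - 273/95 = -35522/15105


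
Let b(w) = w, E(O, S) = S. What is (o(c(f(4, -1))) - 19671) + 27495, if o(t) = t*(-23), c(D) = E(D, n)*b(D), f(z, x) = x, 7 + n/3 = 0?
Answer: 7341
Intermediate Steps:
n = -21 (n = -21 + 3*0 = -21 + 0 = -21)
c(D) = -21*D
o(t) = -23*t
(o(c(f(4, -1))) - 19671) + 27495 = (-(-483)*(-1) - 19671) + 27495 = (-23*21 - 19671) + 27495 = (-483 - 19671) + 27495 = -20154 + 27495 = 7341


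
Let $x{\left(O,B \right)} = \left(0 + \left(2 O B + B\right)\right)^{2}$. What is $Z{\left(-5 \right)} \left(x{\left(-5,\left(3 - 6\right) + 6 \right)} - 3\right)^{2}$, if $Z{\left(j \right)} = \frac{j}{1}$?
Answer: $-2635380$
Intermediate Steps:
$x{\left(O,B \right)} = \left(B + 2 B O\right)^{2}$ ($x{\left(O,B \right)} = \left(0 + \left(2 B O + B\right)\right)^{2} = \left(0 + \left(B + 2 B O\right)\right)^{2} = \left(B + 2 B O\right)^{2}$)
$Z{\left(j \right)} = j$ ($Z{\left(j \right)} = j 1 = j$)
$Z{\left(-5 \right)} \left(x{\left(-5,\left(3 - 6\right) + 6 \right)} - 3\right)^{2} = - 5 \left(\left(\left(3 - 6\right) + 6\right)^{2} \left(1 + 2 \left(-5\right)\right)^{2} - 3\right)^{2} = - 5 \left(\left(\left(3 - 6\right) + 6\right)^{2} \left(1 - 10\right)^{2} - 3\right)^{2} = - 5 \left(\left(-3 + 6\right)^{2} \left(-9\right)^{2} - 3\right)^{2} = - 5 \left(3^{2} \cdot 81 - 3\right)^{2} = - 5 \left(9 \cdot 81 - 3\right)^{2} = - 5 \left(729 - 3\right)^{2} = - 5 \cdot 726^{2} = \left(-5\right) 527076 = -2635380$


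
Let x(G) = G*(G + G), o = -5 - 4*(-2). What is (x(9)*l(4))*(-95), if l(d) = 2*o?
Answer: -92340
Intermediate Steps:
o = 3 (o = -5 + 8 = 3)
x(G) = 2*G² (x(G) = G*(2*G) = 2*G²)
l(d) = 6 (l(d) = 2*3 = 6)
(x(9)*l(4))*(-95) = ((2*9²)*6)*(-95) = ((2*81)*6)*(-95) = (162*6)*(-95) = 972*(-95) = -92340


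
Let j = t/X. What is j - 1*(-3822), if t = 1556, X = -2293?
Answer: 8762290/2293 ≈ 3821.3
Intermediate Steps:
j = -1556/2293 (j = 1556/(-2293) = 1556*(-1/2293) = -1556/2293 ≈ -0.67859)
j - 1*(-3822) = -1556/2293 - 1*(-3822) = -1556/2293 + 3822 = 8762290/2293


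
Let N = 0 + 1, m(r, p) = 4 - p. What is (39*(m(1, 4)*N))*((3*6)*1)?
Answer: 0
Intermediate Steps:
N = 1
(39*(m(1, 4)*N))*((3*6)*1) = (39*((4 - 1*4)*1))*((3*6)*1) = (39*((4 - 4)*1))*(18*1) = (39*(0*1))*18 = (39*0)*18 = 0*18 = 0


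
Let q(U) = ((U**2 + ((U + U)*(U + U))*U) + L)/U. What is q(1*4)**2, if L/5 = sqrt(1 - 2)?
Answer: 73959/16 + 170*I ≈ 4622.4 + 170.0*I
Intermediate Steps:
L = 5*I (L = 5*sqrt(1 - 2) = 5*sqrt(-1) = 5*I ≈ 5.0*I)
q(U) = (U**2 + 4*U**3 + 5*I)/U (q(U) = ((U**2 + ((U + U)*(U + U))*U) + 5*I)/U = ((U**2 + ((2*U)*(2*U))*U) + 5*I)/U = ((U**2 + (4*U**2)*U) + 5*I)/U = ((U**2 + 4*U**3) + 5*I)/U = (U**2 + 4*U**3 + 5*I)/U)
q(1*4)**2 = (1*4 + 4*(1*4)**2 + 5*I/((1*4)))**2 = (4 + 4*4**2 + 5*I/4)**2 = (4 + 4*16 + 5*I*(1/4))**2 = (4 + 64 + 5*I/4)**2 = (68 + 5*I/4)**2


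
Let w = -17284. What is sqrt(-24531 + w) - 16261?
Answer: -16261 + I*sqrt(41815) ≈ -16261.0 + 204.49*I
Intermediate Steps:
sqrt(-24531 + w) - 16261 = sqrt(-24531 - 17284) - 16261 = sqrt(-41815) - 16261 = I*sqrt(41815) - 16261 = -16261 + I*sqrt(41815)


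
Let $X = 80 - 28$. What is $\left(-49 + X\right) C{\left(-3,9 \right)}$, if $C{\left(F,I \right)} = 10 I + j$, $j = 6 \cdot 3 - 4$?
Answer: $312$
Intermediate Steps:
$j = 14$ ($j = 18 - 4 = 14$)
$C{\left(F,I \right)} = 14 + 10 I$ ($C{\left(F,I \right)} = 10 I + 14 = 14 + 10 I$)
$X = 52$ ($X = 80 - 28 = 52$)
$\left(-49 + X\right) C{\left(-3,9 \right)} = \left(-49 + 52\right) \left(14 + 10 \cdot 9\right) = 3 \left(14 + 90\right) = 3 \cdot 104 = 312$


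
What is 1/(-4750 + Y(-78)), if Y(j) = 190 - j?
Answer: -1/4482 ≈ -0.00022311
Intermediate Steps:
1/(-4750 + Y(-78)) = 1/(-4750 + (190 - 1*(-78))) = 1/(-4750 + (190 + 78)) = 1/(-4750 + 268) = 1/(-4482) = -1/4482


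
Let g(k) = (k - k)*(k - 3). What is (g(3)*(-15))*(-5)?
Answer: 0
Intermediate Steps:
g(k) = 0 (g(k) = 0*(-3 + k) = 0)
(g(3)*(-15))*(-5) = (0*(-15))*(-5) = 0*(-5) = 0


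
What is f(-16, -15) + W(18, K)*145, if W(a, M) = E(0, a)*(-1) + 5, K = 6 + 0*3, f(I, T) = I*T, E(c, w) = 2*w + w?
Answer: -6865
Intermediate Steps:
E(c, w) = 3*w
K = 6 (K = 6 + 0 = 6)
W(a, M) = 5 - 3*a (W(a, M) = (3*a)*(-1) + 5 = -3*a + 5 = 5 - 3*a)
f(-16, -15) + W(18, K)*145 = -16*(-15) + (5 - 3*18)*145 = 240 + (5 - 54)*145 = 240 - 49*145 = 240 - 7105 = -6865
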